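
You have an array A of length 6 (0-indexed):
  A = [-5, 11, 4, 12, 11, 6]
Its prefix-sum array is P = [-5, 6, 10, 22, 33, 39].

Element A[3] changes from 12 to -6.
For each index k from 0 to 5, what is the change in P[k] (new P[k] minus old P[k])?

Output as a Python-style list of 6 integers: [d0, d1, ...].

Element change: A[3] 12 -> -6, delta = -18
For k < 3: P[k] unchanged, delta_P[k] = 0
For k >= 3: P[k] shifts by exactly -18
Delta array: [0, 0, 0, -18, -18, -18]

Answer: [0, 0, 0, -18, -18, -18]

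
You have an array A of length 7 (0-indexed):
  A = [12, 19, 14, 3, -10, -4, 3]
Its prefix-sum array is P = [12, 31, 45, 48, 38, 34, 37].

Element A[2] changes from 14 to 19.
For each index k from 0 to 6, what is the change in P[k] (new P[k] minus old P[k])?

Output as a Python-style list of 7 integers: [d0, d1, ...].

Element change: A[2] 14 -> 19, delta = 5
For k < 2: P[k] unchanged, delta_P[k] = 0
For k >= 2: P[k] shifts by exactly 5
Delta array: [0, 0, 5, 5, 5, 5, 5]

Answer: [0, 0, 5, 5, 5, 5, 5]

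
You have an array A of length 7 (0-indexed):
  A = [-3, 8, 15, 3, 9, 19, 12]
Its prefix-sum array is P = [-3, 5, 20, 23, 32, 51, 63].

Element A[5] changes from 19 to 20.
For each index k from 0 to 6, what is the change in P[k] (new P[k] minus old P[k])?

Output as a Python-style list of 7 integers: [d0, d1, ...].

Element change: A[5] 19 -> 20, delta = 1
For k < 5: P[k] unchanged, delta_P[k] = 0
For k >= 5: P[k] shifts by exactly 1
Delta array: [0, 0, 0, 0, 0, 1, 1]

Answer: [0, 0, 0, 0, 0, 1, 1]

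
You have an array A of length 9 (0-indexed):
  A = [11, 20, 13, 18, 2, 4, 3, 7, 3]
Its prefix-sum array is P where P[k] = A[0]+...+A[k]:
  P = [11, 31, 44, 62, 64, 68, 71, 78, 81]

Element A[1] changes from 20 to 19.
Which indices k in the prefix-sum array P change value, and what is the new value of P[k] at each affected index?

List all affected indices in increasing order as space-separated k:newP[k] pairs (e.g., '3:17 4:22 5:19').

P[k] = A[0] + ... + A[k]
P[k] includes A[1] iff k >= 1
Affected indices: 1, 2, ..., 8; delta = -1
  P[1]: 31 + -1 = 30
  P[2]: 44 + -1 = 43
  P[3]: 62 + -1 = 61
  P[4]: 64 + -1 = 63
  P[5]: 68 + -1 = 67
  P[6]: 71 + -1 = 70
  P[7]: 78 + -1 = 77
  P[8]: 81 + -1 = 80

Answer: 1:30 2:43 3:61 4:63 5:67 6:70 7:77 8:80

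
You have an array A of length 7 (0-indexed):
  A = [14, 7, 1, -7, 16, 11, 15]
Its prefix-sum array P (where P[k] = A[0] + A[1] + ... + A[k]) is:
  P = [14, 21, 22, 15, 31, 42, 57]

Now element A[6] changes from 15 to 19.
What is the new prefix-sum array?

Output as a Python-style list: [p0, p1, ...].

Answer: [14, 21, 22, 15, 31, 42, 61]

Derivation:
Change: A[6] 15 -> 19, delta = 4
P[k] for k < 6: unchanged (A[6] not included)
P[k] for k >= 6: shift by delta = 4
  P[0] = 14 + 0 = 14
  P[1] = 21 + 0 = 21
  P[2] = 22 + 0 = 22
  P[3] = 15 + 0 = 15
  P[4] = 31 + 0 = 31
  P[5] = 42 + 0 = 42
  P[6] = 57 + 4 = 61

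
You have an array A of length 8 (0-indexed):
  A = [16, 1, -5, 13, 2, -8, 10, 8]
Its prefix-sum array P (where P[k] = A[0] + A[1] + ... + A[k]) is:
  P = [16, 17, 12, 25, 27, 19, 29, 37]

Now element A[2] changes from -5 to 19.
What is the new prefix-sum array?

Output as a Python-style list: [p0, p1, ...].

Answer: [16, 17, 36, 49, 51, 43, 53, 61]

Derivation:
Change: A[2] -5 -> 19, delta = 24
P[k] for k < 2: unchanged (A[2] not included)
P[k] for k >= 2: shift by delta = 24
  P[0] = 16 + 0 = 16
  P[1] = 17 + 0 = 17
  P[2] = 12 + 24 = 36
  P[3] = 25 + 24 = 49
  P[4] = 27 + 24 = 51
  P[5] = 19 + 24 = 43
  P[6] = 29 + 24 = 53
  P[7] = 37 + 24 = 61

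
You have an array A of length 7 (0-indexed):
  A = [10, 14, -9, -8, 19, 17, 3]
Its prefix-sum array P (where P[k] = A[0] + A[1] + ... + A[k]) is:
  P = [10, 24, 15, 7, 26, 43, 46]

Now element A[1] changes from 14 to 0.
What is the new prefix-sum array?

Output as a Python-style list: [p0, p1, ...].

Answer: [10, 10, 1, -7, 12, 29, 32]

Derivation:
Change: A[1] 14 -> 0, delta = -14
P[k] for k < 1: unchanged (A[1] not included)
P[k] for k >= 1: shift by delta = -14
  P[0] = 10 + 0 = 10
  P[1] = 24 + -14 = 10
  P[2] = 15 + -14 = 1
  P[3] = 7 + -14 = -7
  P[4] = 26 + -14 = 12
  P[5] = 43 + -14 = 29
  P[6] = 46 + -14 = 32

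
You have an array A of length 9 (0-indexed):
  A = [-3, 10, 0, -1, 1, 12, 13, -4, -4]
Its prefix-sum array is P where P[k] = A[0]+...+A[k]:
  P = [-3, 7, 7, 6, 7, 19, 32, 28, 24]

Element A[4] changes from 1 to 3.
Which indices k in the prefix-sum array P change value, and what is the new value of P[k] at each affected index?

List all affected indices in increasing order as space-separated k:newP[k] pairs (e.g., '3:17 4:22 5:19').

Answer: 4:9 5:21 6:34 7:30 8:26

Derivation:
P[k] = A[0] + ... + A[k]
P[k] includes A[4] iff k >= 4
Affected indices: 4, 5, ..., 8; delta = 2
  P[4]: 7 + 2 = 9
  P[5]: 19 + 2 = 21
  P[6]: 32 + 2 = 34
  P[7]: 28 + 2 = 30
  P[8]: 24 + 2 = 26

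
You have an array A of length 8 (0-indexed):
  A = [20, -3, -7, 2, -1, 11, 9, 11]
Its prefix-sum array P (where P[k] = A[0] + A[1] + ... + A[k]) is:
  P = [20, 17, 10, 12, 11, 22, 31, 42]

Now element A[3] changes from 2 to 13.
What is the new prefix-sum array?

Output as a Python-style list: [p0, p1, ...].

Answer: [20, 17, 10, 23, 22, 33, 42, 53]

Derivation:
Change: A[3] 2 -> 13, delta = 11
P[k] for k < 3: unchanged (A[3] not included)
P[k] for k >= 3: shift by delta = 11
  P[0] = 20 + 0 = 20
  P[1] = 17 + 0 = 17
  P[2] = 10 + 0 = 10
  P[3] = 12 + 11 = 23
  P[4] = 11 + 11 = 22
  P[5] = 22 + 11 = 33
  P[6] = 31 + 11 = 42
  P[7] = 42 + 11 = 53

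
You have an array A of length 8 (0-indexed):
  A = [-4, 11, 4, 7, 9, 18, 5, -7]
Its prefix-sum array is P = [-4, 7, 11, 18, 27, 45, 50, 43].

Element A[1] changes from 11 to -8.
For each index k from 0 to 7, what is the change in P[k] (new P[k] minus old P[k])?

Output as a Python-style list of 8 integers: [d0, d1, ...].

Answer: [0, -19, -19, -19, -19, -19, -19, -19]

Derivation:
Element change: A[1] 11 -> -8, delta = -19
For k < 1: P[k] unchanged, delta_P[k] = 0
For k >= 1: P[k] shifts by exactly -19
Delta array: [0, -19, -19, -19, -19, -19, -19, -19]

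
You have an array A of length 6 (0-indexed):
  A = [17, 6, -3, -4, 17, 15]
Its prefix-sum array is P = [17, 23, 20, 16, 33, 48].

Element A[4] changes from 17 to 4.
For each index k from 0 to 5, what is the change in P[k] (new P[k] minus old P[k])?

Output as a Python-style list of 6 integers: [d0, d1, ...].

Answer: [0, 0, 0, 0, -13, -13]

Derivation:
Element change: A[4] 17 -> 4, delta = -13
For k < 4: P[k] unchanged, delta_P[k] = 0
For k >= 4: P[k] shifts by exactly -13
Delta array: [0, 0, 0, 0, -13, -13]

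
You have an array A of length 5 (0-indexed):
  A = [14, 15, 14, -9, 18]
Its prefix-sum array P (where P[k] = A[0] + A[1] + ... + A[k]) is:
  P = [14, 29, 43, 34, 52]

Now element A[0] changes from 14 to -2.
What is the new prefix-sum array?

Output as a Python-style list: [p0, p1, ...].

Answer: [-2, 13, 27, 18, 36]

Derivation:
Change: A[0] 14 -> -2, delta = -16
P[k] for k < 0: unchanged (A[0] not included)
P[k] for k >= 0: shift by delta = -16
  P[0] = 14 + -16 = -2
  P[1] = 29 + -16 = 13
  P[2] = 43 + -16 = 27
  P[3] = 34 + -16 = 18
  P[4] = 52 + -16 = 36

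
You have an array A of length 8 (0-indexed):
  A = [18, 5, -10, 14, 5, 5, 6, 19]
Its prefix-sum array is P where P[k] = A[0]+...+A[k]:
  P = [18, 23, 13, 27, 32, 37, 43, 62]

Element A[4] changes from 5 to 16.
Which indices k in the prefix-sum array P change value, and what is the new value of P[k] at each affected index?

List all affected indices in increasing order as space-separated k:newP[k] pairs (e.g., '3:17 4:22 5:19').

P[k] = A[0] + ... + A[k]
P[k] includes A[4] iff k >= 4
Affected indices: 4, 5, ..., 7; delta = 11
  P[4]: 32 + 11 = 43
  P[5]: 37 + 11 = 48
  P[6]: 43 + 11 = 54
  P[7]: 62 + 11 = 73

Answer: 4:43 5:48 6:54 7:73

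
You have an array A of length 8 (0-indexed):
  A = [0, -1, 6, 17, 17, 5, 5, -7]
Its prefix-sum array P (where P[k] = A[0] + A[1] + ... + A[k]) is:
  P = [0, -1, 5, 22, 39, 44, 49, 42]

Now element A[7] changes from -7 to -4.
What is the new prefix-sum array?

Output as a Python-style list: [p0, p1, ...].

Change: A[7] -7 -> -4, delta = 3
P[k] for k < 7: unchanged (A[7] not included)
P[k] for k >= 7: shift by delta = 3
  P[0] = 0 + 0 = 0
  P[1] = -1 + 0 = -1
  P[2] = 5 + 0 = 5
  P[3] = 22 + 0 = 22
  P[4] = 39 + 0 = 39
  P[5] = 44 + 0 = 44
  P[6] = 49 + 0 = 49
  P[7] = 42 + 3 = 45

Answer: [0, -1, 5, 22, 39, 44, 49, 45]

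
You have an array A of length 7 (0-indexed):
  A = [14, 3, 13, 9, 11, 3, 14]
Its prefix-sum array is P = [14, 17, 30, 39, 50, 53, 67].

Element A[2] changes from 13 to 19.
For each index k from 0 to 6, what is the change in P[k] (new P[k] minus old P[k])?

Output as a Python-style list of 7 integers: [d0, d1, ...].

Answer: [0, 0, 6, 6, 6, 6, 6]

Derivation:
Element change: A[2] 13 -> 19, delta = 6
For k < 2: P[k] unchanged, delta_P[k] = 0
For k >= 2: P[k] shifts by exactly 6
Delta array: [0, 0, 6, 6, 6, 6, 6]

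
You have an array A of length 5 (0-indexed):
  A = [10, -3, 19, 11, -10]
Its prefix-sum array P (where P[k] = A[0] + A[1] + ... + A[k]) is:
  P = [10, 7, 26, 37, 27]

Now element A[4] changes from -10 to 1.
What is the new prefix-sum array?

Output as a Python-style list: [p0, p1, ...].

Change: A[4] -10 -> 1, delta = 11
P[k] for k < 4: unchanged (A[4] not included)
P[k] for k >= 4: shift by delta = 11
  P[0] = 10 + 0 = 10
  P[1] = 7 + 0 = 7
  P[2] = 26 + 0 = 26
  P[3] = 37 + 0 = 37
  P[4] = 27 + 11 = 38

Answer: [10, 7, 26, 37, 38]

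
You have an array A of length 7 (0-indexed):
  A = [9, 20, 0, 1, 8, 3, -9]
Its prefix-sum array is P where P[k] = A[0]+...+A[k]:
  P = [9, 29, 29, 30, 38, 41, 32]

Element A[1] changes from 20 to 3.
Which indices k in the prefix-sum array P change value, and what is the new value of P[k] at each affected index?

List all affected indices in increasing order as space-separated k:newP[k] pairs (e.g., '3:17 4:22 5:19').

Answer: 1:12 2:12 3:13 4:21 5:24 6:15

Derivation:
P[k] = A[0] + ... + A[k]
P[k] includes A[1] iff k >= 1
Affected indices: 1, 2, ..., 6; delta = -17
  P[1]: 29 + -17 = 12
  P[2]: 29 + -17 = 12
  P[3]: 30 + -17 = 13
  P[4]: 38 + -17 = 21
  P[5]: 41 + -17 = 24
  P[6]: 32 + -17 = 15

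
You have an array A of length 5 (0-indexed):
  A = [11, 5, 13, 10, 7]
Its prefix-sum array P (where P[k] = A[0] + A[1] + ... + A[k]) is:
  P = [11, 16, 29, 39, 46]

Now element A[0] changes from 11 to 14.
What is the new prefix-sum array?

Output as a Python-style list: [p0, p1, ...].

Answer: [14, 19, 32, 42, 49]

Derivation:
Change: A[0] 11 -> 14, delta = 3
P[k] for k < 0: unchanged (A[0] not included)
P[k] for k >= 0: shift by delta = 3
  P[0] = 11 + 3 = 14
  P[1] = 16 + 3 = 19
  P[2] = 29 + 3 = 32
  P[3] = 39 + 3 = 42
  P[4] = 46 + 3 = 49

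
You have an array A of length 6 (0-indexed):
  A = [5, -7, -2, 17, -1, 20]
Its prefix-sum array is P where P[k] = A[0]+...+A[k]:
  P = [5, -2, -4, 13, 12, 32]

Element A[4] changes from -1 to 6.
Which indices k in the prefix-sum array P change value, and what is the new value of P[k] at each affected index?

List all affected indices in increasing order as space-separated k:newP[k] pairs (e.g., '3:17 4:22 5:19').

P[k] = A[0] + ... + A[k]
P[k] includes A[4] iff k >= 4
Affected indices: 4, 5, ..., 5; delta = 7
  P[4]: 12 + 7 = 19
  P[5]: 32 + 7 = 39

Answer: 4:19 5:39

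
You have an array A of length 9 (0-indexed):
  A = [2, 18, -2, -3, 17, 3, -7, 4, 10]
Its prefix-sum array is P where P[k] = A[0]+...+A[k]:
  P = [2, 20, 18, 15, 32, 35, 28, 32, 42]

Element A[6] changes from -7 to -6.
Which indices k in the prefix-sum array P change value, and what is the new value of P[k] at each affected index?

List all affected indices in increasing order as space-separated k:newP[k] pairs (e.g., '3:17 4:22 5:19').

Answer: 6:29 7:33 8:43

Derivation:
P[k] = A[0] + ... + A[k]
P[k] includes A[6] iff k >= 6
Affected indices: 6, 7, ..., 8; delta = 1
  P[6]: 28 + 1 = 29
  P[7]: 32 + 1 = 33
  P[8]: 42 + 1 = 43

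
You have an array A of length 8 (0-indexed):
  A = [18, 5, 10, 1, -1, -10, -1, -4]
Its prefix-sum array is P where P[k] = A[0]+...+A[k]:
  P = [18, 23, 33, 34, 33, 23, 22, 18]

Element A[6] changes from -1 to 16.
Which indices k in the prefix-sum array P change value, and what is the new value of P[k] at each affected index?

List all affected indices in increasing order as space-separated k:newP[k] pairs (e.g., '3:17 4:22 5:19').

P[k] = A[0] + ... + A[k]
P[k] includes A[6] iff k >= 6
Affected indices: 6, 7, ..., 7; delta = 17
  P[6]: 22 + 17 = 39
  P[7]: 18 + 17 = 35

Answer: 6:39 7:35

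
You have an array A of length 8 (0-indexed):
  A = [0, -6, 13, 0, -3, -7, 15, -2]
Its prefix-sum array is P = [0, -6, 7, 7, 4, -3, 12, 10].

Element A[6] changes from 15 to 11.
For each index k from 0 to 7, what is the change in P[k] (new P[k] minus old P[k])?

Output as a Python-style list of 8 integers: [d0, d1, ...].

Answer: [0, 0, 0, 0, 0, 0, -4, -4]

Derivation:
Element change: A[6] 15 -> 11, delta = -4
For k < 6: P[k] unchanged, delta_P[k] = 0
For k >= 6: P[k] shifts by exactly -4
Delta array: [0, 0, 0, 0, 0, 0, -4, -4]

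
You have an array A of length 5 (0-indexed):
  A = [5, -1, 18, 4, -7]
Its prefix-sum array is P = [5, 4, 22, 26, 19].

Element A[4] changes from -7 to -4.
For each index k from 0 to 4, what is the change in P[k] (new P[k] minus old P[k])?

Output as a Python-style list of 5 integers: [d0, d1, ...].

Element change: A[4] -7 -> -4, delta = 3
For k < 4: P[k] unchanged, delta_P[k] = 0
For k >= 4: P[k] shifts by exactly 3
Delta array: [0, 0, 0, 0, 3]

Answer: [0, 0, 0, 0, 3]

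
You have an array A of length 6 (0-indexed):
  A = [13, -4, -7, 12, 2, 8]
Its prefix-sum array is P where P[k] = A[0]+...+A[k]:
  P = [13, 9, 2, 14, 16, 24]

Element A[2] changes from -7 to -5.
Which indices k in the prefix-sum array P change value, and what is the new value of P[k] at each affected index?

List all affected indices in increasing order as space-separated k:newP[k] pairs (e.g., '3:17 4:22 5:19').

Answer: 2:4 3:16 4:18 5:26

Derivation:
P[k] = A[0] + ... + A[k]
P[k] includes A[2] iff k >= 2
Affected indices: 2, 3, ..., 5; delta = 2
  P[2]: 2 + 2 = 4
  P[3]: 14 + 2 = 16
  P[4]: 16 + 2 = 18
  P[5]: 24 + 2 = 26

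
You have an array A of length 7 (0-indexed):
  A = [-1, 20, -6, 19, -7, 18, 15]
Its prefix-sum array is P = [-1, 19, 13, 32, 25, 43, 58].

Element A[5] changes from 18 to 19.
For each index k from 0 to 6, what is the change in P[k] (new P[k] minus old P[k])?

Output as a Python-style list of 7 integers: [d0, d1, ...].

Element change: A[5] 18 -> 19, delta = 1
For k < 5: P[k] unchanged, delta_P[k] = 0
For k >= 5: P[k] shifts by exactly 1
Delta array: [0, 0, 0, 0, 0, 1, 1]

Answer: [0, 0, 0, 0, 0, 1, 1]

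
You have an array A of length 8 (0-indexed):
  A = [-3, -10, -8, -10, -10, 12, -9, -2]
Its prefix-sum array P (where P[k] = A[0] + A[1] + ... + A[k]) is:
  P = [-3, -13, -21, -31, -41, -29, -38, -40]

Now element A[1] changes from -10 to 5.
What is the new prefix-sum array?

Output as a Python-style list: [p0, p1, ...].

Change: A[1] -10 -> 5, delta = 15
P[k] for k < 1: unchanged (A[1] not included)
P[k] for k >= 1: shift by delta = 15
  P[0] = -3 + 0 = -3
  P[1] = -13 + 15 = 2
  P[2] = -21 + 15 = -6
  P[3] = -31 + 15 = -16
  P[4] = -41 + 15 = -26
  P[5] = -29 + 15 = -14
  P[6] = -38 + 15 = -23
  P[7] = -40 + 15 = -25

Answer: [-3, 2, -6, -16, -26, -14, -23, -25]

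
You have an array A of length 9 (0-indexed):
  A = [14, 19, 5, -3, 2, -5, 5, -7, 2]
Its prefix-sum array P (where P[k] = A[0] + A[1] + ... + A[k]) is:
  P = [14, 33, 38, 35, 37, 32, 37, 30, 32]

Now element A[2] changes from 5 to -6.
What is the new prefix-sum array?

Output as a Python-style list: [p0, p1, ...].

Answer: [14, 33, 27, 24, 26, 21, 26, 19, 21]

Derivation:
Change: A[2] 5 -> -6, delta = -11
P[k] for k < 2: unchanged (A[2] not included)
P[k] for k >= 2: shift by delta = -11
  P[0] = 14 + 0 = 14
  P[1] = 33 + 0 = 33
  P[2] = 38 + -11 = 27
  P[3] = 35 + -11 = 24
  P[4] = 37 + -11 = 26
  P[5] = 32 + -11 = 21
  P[6] = 37 + -11 = 26
  P[7] = 30 + -11 = 19
  P[8] = 32 + -11 = 21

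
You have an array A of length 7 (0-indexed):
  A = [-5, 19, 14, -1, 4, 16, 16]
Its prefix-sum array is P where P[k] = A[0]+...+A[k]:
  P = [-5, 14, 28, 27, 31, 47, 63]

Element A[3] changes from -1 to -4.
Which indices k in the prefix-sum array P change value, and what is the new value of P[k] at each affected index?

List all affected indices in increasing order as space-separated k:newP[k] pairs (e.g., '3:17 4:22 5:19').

Answer: 3:24 4:28 5:44 6:60

Derivation:
P[k] = A[0] + ... + A[k]
P[k] includes A[3] iff k >= 3
Affected indices: 3, 4, ..., 6; delta = -3
  P[3]: 27 + -3 = 24
  P[4]: 31 + -3 = 28
  P[5]: 47 + -3 = 44
  P[6]: 63 + -3 = 60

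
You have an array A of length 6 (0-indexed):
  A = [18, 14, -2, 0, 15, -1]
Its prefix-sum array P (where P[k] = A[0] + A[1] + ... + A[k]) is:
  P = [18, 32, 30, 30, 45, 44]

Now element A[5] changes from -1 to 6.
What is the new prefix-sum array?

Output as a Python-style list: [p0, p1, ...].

Answer: [18, 32, 30, 30, 45, 51]

Derivation:
Change: A[5] -1 -> 6, delta = 7
P[k] for k < 5: unchanged (A[5] not included)
P[k] for k >= 5: shift by delta = 7
  P[0] = 18 + 0 = 18
  P[1] = 32 + 0 = 32
  P[2] = 30 + 0 = 30
  P[3] = 30 + 0 = 30
  P[4] = 45 + 0 = 45
  P[5] = 44 + 7 = 51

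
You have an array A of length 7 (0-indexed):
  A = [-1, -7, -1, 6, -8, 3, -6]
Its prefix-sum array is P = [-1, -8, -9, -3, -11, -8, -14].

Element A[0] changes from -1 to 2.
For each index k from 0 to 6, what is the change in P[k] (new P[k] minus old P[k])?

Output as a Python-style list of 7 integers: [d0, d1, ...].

Element change: A[0] -1 -> 2, delta = 3
For k < 0: P[k] unchanged, delta_P[k] = 0
For k >= 0: P[k] shifts by exactly 3
Delta array: [3, 3, 3, 3, 3, 3, 3]

Answer: [3, 3, 3, 3, 3, 3, 3]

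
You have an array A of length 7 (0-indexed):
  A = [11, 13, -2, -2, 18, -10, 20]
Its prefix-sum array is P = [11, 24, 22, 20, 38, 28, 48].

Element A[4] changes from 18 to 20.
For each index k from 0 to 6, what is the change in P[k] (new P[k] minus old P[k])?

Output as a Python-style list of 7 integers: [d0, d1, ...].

Answer: [0, 0, 0, 0, 2, 2, 2]

Derivation:
Element change: A[4] 18 -> 20, delta = 2
For k < 4: P[k] unchanged, delta_P[k] = 0
For k >= 4: P[k] shifts by exactly 2
Delta array: [0, 0, 0, 0, 2, 2, 2]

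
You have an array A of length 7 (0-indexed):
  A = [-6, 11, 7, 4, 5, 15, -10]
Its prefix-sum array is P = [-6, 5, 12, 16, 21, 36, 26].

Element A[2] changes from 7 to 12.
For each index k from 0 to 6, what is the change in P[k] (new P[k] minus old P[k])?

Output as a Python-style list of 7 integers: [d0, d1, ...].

Answer: [0, 0, 5, 5, 5, 5, 5]

Derivation:
Element change: A[2] 7 -> 12, delta = 5
For k < 2: P[k] unchanged, delta_P[k] = 0
For k >= 2: P[k] shifts by exactly 5
Delta array: [0, 0, 5, 5, 5, 5, 5]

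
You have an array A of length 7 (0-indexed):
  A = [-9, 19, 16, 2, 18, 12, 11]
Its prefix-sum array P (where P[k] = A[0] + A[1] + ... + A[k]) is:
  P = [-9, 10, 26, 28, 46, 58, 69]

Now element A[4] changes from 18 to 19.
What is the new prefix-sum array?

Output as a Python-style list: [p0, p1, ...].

Change: A[4] 18 -> 19, delta = 1
P[k] for k < 4: unchanged (A[4] not included)
P[k] for k >= 4: shift by delta = 1
  P[0] = -9 + 0 = -9
  P[1] = 10 + 0 = 10
  P[2] = 26 + 0 = 26
  P[3] = 28 + 0 = 28
  P[4] = 46 + 1 = 47
  P[5] = 58 + 1 = 59
  P[6] = 69 + 1 = 70

Answer: [-9, 10, 26, 28, 47, 59, 70]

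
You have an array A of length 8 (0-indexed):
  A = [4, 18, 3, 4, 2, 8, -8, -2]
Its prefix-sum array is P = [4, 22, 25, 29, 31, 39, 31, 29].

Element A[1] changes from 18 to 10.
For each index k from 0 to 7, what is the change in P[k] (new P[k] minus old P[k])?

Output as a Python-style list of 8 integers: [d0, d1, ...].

Answer: [0, -8, -8, -8, -8, -8, -8, -8]

Derivation:
Element change: A[1] 18 -> 10, delta = -8
For k < 1: P[k] unchanged, delta_P[k] = 0
For k >= 1: P[k] shifts by exactly -8
Delta array: [0, -8, -8, -8, -8, -8, -8, -8]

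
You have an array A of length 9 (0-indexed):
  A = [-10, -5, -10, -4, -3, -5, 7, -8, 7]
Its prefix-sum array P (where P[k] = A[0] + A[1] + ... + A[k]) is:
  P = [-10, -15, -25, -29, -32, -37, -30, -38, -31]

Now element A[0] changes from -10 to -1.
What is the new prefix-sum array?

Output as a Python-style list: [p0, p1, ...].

Answer: [-1, -6, -16, -20, -23, -28, -21, -29, -22]

Derivation:
Change: A[0] -10 -> -1, delta = 9
P[k] for k < 0: unchanged (A[0] not included)
P[k] for k >= 0: shift by delta = 9
  P[0] = -10 + 9 = -1
  P[1] = -15 + 9 = -6
  P[2] = -25 + 9 = -16
  P[3] = -29 + 9 = -20
  P[4] = -32 + 9 = -23
  P[5] = -37 + 9 = -28
  P[6] = -30 + 9 = -21
  P[7] = -38 + 9 = -29
  P[8] = -31 + 9 = -22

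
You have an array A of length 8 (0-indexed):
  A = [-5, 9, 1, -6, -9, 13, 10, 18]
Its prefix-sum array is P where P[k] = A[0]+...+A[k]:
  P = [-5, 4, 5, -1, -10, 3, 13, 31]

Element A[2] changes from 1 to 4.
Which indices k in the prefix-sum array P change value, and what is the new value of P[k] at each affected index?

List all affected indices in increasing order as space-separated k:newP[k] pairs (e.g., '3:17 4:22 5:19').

P[k] = A[0] + ... + A[k]
P[k] includes A[2] iff k >= 2
Affected indices: 2, 3, ..., 7; delta = 3
  P[2]: 5 + 3 = 8
  P[3]: -1 + 3 = 2
  P[4]: -10 + 3 = -7
  P[5]: 3 + 3 = 6
  P[6]: 13 + 3 = 16
  P[7]: 31 + 3 = 34

Answer: 2:8 3:2 4:-7 5:6 6:16 7:34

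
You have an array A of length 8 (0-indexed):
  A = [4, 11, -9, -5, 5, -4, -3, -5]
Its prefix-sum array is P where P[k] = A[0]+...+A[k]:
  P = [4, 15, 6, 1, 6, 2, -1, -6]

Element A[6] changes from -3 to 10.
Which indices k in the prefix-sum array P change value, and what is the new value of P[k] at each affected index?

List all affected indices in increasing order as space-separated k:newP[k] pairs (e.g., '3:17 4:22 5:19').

Answer: 6:12 7:7

Derivation:
P[k] = A[0] + ... + A[k]
P[k] includes A[6] iff k >= 6
Affected indices: 6, 7, ..., 7; delta = 13
  P[6]: -1 + 13 = 12
  P[7]: -6 + 13 = 7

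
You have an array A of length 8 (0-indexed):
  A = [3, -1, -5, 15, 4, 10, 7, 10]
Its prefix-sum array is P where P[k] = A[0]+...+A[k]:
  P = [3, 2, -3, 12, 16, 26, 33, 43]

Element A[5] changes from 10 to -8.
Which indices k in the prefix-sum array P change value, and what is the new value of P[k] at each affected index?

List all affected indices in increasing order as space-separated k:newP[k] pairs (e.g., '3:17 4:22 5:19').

Answer: 5:8 6:15 7:25

Derivation:
P[k] = A[0] + ... + A[k]
P[k] includes A[5] iff k >= 5
Affected indices: 5, 6, ..., 7; delta = -18
  P[5]: 26 + -18 = 8
  P[6]: 33 + -18 = 15
  P[7]: 43 + -18 = 25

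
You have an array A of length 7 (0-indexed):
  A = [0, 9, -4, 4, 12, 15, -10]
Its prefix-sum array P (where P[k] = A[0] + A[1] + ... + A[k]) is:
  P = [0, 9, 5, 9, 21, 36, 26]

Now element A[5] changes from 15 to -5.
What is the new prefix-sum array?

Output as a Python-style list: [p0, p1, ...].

Answer: [0, 9, 5, 9, 21, 16, 6]

Derivation:
Change: A[5] 15 -> -5, delta = -20
P[k] for k < 5: unchanged (A[5] not included)
P[k] for k >= 5: shift by delta = -20
  P[0] = 0 + 0 = 0
  P[1] = 9 + 0 = 9
  P[2] = 5 + 0 = 5
  P[3] = 9 + 0 = 9
  P[4] = 21 + 0 = 21
  P[5] = 36 + -20 = 16
  P[6] = 26 + -20 = 6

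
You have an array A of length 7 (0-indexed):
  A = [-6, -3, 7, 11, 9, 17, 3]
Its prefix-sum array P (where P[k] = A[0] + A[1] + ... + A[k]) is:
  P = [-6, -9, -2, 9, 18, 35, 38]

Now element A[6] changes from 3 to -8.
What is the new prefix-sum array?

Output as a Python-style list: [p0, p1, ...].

Answer: [-6, -9, -2, 9, 18, 35, 27]

Derivation:
Change: A[6] 3 -> -8, delta = -11
P[k] for k < 6: unchanged (A[6] not included)
P[k] for k >= 6: shift by delta = -11
  P[0] = -6 + 0 = -6
  P[1] = -9 + 0 = -9
  P[2] = -2 + 0 = -2
  P[3] = 9 + 0 = 9
  P[4] = 18 + 0 = 18
  P[5] = 35 + 0 = 35
  P[6] = 38 + -11 = 27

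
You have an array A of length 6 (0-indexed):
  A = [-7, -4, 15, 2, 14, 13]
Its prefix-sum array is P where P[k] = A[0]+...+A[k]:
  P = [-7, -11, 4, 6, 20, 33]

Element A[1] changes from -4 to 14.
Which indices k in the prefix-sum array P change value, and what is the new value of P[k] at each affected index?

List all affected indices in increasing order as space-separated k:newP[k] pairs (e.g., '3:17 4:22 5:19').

P[k] = A[0] + ... + A[k]
P[k] includes A[1] iff k >= 1
Affected indices: 1, 2, ..., 5; delta = 18
  P[1]: -11 + 18 = 7
  P[2]: 4 + 18 = 22
  P[3]: 6 + 18 = 24
  P[4]: 20 + 18 = 38
  P[5]: 33 + 18 = 51

Answer: 1:7 2:22 3:24 4:38 5:51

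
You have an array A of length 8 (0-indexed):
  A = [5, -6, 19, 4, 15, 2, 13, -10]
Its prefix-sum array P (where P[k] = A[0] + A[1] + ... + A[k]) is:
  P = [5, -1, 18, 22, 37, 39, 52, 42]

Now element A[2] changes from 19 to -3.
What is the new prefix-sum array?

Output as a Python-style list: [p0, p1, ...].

Answer: [5, -1, -4, 0, 15, 17, 30, 20]

Derivation:
Change: A[2] 19 -> -3, delta = -22
P[k] for k < 2: unchanged (A[2] not included)
P[k] for k >= 2: shift by delta = -22
  P[0] = 5 + 0 = 5
  P[1] = -1 + 0 = -1
  P[2] = 18 + -22 = -4
  P[3] = 22 + -22 = 0
  P[4] = 37 + -22 = 15
  P[5] = 39 + -22 = 17
  P[6] = 52 + -22 = 30
  P[7] = 42 + -22 = 20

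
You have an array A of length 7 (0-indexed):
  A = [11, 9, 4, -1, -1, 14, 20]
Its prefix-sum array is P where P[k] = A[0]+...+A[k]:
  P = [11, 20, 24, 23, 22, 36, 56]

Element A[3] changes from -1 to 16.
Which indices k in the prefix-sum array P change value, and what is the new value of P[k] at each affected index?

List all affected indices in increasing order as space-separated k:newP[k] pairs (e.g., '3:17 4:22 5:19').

Answer: 3:40 4:39 5:53 6:73

Derivation:
P[k] = A[0] + ... + A[k]
P[k] includes A[3] iff k >= 3
Affected indices: 3, 4, ..., 6; delta = 17
  P[3]: 23 + 17 = 40
  P[4]: 22 + 17 = 39
  P[5]: 36 + 17 = 53
  P[6]: 56 + 17 = 73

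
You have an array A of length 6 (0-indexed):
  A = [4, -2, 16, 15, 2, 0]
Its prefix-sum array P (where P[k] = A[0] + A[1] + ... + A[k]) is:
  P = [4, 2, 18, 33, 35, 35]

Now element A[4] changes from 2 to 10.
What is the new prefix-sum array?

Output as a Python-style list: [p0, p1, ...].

Change: A[4] 2 -> 10, delta = 8
P[k] for k < 4: unchanged (A[4] not included)
P[k] for k >= 4: shift by delta = 8
  P[0] = 4 + 0 = 4
  P[1] = 2 + 0 = 2
  P[2] = 18 + 0 = 18
  P[3] = 33 + 0 = 33
  P[4] = 35 + 8 = 43
  P[5] = 35 + 8 = 43

Answer: [4, 2, 18, 33, 43, 43]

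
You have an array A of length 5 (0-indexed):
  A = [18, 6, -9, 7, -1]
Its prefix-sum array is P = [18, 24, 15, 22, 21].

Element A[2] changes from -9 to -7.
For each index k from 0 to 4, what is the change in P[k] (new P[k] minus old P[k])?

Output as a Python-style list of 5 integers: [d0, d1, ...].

Element change: A[2] -9 -> -7, delta = 2
For k < 2: P[k] unchanged, delta_P[k] = 0
For k >= 2: P[k] shifts by exactly 2
Delta array: [0, 0, 2, 2, 2]

Answer: [0, 0, 2, 2, 2]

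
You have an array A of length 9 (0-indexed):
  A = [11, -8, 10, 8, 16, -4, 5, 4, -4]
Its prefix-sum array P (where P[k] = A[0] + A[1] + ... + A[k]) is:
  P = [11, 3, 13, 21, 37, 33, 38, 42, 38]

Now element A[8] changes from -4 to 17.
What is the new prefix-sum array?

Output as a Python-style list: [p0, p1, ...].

Answer: [11, 3, 13, 21, 37, 33, 38, 42, 59]

Derivation:
Change: A[8] -4 -> 17, delta = 21
P[k] for k < 8: unchanged (A[8] not included)
P[k] for k >= 8: shift by delta = 21
  P[0] = 11 + 0 = 11
  P[1] = 3 + 0 = 3
  P[2] = 13 + 0 = 13
  P[3] = 21 + 0 = 21
  P[4] = 37 + 0 = 37
  P[5] = 33 + 0 = 33
  P[6] = 38 + 0 = 38
  P[7] = 42 + 0 = 42
  P[8] = 38 + 21 = 59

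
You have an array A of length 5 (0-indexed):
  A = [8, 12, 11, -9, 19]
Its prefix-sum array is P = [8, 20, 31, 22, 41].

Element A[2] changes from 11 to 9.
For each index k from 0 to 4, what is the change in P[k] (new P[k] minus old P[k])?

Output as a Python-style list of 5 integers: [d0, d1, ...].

Element change: A[2] 11 -> 9, delta = -2
For k < 2: P[k] unchanged, delta_P[k] = 0
For k >= 2: P[k] shifts by exactly -2
Delta array: [0, 0, -2, -2, -2]

Answer: [0, 0, -2, -2, -2]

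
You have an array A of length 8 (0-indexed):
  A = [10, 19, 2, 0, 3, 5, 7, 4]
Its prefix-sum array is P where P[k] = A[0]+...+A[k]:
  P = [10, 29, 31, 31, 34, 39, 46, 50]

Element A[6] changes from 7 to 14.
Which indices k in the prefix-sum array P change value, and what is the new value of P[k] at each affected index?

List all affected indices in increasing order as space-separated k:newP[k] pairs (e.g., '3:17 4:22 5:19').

P[k] = A[0] + ... + A[k]
P[k] includes A[6] iff k >= 6
Affected indices: 6, 7, ..., 7; delta = 7
  P[6]: 46 + 7 = 53
  P[7]: 50 + 7 = 57

Answer: 6:53 7:57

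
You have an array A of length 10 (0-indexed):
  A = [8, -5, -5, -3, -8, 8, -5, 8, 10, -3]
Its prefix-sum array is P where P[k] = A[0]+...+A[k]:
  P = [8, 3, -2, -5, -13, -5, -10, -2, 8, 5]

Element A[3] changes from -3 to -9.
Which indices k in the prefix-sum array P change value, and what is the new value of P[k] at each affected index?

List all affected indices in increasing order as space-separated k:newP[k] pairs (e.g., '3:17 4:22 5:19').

Answer: 3:-11 4:-19 5:-11 6:-16 7:-8 8:2 9:-1

Derivation:
P[k] = A[0] + ... + A[k]
P[k] includes A[3] iff k >= 3
Affected indices: 3, 4, ..., 9; delta = -6
  P[3]: -5 + -6 = -11
  P[4]: -13 + -6 = -19
  P[5]: -5 + -6 = -11
  P[6]: -10 + -6 = -16
  P[7]: -2 + -6 = -8
  P[8]: 8 + -6 = 2
  P[9]: 5 + -6 = -1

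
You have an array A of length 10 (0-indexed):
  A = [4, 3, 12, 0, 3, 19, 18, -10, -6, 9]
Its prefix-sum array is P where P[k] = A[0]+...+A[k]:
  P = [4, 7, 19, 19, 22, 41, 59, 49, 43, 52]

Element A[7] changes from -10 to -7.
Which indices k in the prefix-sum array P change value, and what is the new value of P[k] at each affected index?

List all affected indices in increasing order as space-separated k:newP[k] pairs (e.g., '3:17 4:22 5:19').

Answer: 7:52 8:46 9:55

Derivation:
P[k] = A[0] + ... + A[k]
P[k] includes A[7] iff k >= 7
Affected indices: 7, 8, ..., 9; delta = 3
  P[7]: 49 + 3 = 52
  P[8]: 43 + 3 = 46
  P[9]: 52 + 3 = 55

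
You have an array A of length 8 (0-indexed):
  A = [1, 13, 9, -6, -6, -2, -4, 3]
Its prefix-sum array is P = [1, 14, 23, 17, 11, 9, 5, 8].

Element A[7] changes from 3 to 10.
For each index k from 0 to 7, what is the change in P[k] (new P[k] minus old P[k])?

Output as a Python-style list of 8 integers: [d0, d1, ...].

Answer: [0, 0, 0, 0, 0, 0, 0, 7]

Derivation:
Element change: A[7] 3 -> 10, delta = 7
For k < 7: P[k] unchanged, delta_P[k] = 0
For k >= 7: P[k] shifts by exactly 7
Delta array: [0, 0, 0, 0, 0, 0, 0, 7]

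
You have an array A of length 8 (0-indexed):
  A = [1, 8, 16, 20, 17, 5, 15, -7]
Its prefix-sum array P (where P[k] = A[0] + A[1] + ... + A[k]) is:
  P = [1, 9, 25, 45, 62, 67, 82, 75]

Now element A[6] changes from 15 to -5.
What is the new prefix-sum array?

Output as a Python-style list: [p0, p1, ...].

Answer: [1, 9, 25, 45, 62, 67, 62, 55]

Derivation:
Change: A[6] 15 -> -5, delta = -20
P[k] for k < 6: unchanged (A[6] not included)
P[k] for k >= 6: shift by delta = -20
  P[0] = 1 + 0 = 1
  P[1] = 9 + 0 = 9
  P[2] = 25 + 0 = 25
  P[3] = 45 + 0 = 45
  P[4] = 62 + 0 = 62
  P[5] = 67 + 0 = 67
  P[6] = 82 + -20 = 62
  P[7] = 75 + -20 = 55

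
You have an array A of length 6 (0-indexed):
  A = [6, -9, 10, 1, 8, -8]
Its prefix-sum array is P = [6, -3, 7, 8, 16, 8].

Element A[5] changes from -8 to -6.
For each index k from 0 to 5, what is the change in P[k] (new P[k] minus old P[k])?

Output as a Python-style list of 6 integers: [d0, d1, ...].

Answer: [0, 0, 0, 0, 0, 2]

Derivation:
Element change: A[5] -8 -> -6, delta = 2
For k < 5: P[k] unchanged, delta_P[k] = 0
For k >= 5: P[k] shifts by exactly 2
Delta array: [0, 0, 0, 0, 0, 2]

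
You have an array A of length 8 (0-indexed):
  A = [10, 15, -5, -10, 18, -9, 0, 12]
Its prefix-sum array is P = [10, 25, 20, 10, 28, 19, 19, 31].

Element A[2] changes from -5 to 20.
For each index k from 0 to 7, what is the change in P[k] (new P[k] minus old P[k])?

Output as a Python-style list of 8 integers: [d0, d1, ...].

Answer: [0, 0, 25, 25, 25, 25, 25, 25]

Derivation:
Element change: A[2] -5 -> 20, delta = 25
For k < 2: P[k] unchanged, delta_P[k] = 0
For k >= 2: P[k] shifts by exactly 25
Delta array: [0, 0, 25, 25, 25, 25, 25, 25]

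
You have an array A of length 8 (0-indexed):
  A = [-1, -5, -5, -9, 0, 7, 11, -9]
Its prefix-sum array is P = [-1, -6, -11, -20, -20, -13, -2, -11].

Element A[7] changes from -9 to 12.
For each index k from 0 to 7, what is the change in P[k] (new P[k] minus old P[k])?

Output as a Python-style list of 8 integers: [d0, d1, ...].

Element change: A[7] -9 -> 12, delta = 21
For k < 7: P[k] unchanged, delta_P[k] = 0
For k >= 7: P[k] shifts by exactly 21
Delta array: [0, 0, 0, 0, 0, 0, 0, 21]

Answer: [0, 0, 0, 0, 0, 0, 0, 21]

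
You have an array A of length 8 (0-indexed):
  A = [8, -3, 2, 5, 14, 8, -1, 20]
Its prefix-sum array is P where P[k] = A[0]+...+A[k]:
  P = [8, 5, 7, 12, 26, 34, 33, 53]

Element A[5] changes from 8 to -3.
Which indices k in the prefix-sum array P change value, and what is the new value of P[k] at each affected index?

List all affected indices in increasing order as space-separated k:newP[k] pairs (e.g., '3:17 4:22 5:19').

Answer: 5:23 6:22 7:42

Derivation:
P[k] = A[0] + ... + A[k]
P[k] includes A[5] iff k >= 5
Affected indices: 5, 6, ..., 7; delta = -11
  P[5]: 34 + -11 = 23
  P[6]: 33 + -11 = 22
  P[7]: 53 + -11 = 42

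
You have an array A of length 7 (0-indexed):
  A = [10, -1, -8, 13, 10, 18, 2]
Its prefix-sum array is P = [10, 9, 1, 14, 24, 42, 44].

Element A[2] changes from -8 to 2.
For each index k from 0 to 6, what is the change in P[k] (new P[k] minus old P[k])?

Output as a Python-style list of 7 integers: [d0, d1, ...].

Answer: [0, 0, 10, 10, 10, 10, 10]

Derivation:
Element change: A[2] -8 -> 2, delta = 10
For k < 2: P[k] unchanged, delta_P[k] = 0
For k >= 2: P[k] shifts by exactly 10
Delta array: [0, 0, 10, 10, 10, 10, 10]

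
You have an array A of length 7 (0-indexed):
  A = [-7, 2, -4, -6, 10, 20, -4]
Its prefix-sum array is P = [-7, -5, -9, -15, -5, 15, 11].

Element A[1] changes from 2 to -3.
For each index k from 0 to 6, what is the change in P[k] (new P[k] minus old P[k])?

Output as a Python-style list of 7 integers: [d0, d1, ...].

Answer: [0, -5, -5, -5, -5, -5, -5]

Derivation:
Element change: A[1] 2 -> -3, delta = -5
For k < 1: P[k] unchanged, delta_P[k] = 0
For k >= 1: P[k] shifts by exactly -5
Delta array: [0, -5, -5, -5, -5, -5, -5]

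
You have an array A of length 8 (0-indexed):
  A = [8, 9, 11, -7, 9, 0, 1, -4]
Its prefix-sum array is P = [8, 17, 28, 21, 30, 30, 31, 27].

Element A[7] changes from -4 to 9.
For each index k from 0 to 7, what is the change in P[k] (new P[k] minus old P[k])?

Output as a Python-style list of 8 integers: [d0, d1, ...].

Answer: [0, 0, 0, 0, 0, 0, 0, 13]

Derivation:
Element change: A[7] -4 -> 9, delta = 13
For k < 7: P[k] unchanged, delta_P[k] = 0
For k >= 7: P[k] shifts by exactly 13
Delta array: [0, 0, 0, 0, 0, 0, 0, 13]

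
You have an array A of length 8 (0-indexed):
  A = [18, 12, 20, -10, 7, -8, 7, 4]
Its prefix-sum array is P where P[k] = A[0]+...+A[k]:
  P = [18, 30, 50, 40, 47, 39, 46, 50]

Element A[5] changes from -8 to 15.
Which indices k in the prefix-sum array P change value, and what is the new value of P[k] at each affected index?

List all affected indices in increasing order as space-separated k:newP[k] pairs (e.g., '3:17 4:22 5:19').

Answer: 5:62 6:69 7:73

Derivation:
P[k] = A[0] + ... + A[k]
P[k] includes A[5] iff k >= 5
Affected indices: 5, 6, ..., 7; delta = 23
  P[5]: 39 + 23 = 62
  P[6]: 46 + 23 = 69
  P[7]: 50 + 23 = 73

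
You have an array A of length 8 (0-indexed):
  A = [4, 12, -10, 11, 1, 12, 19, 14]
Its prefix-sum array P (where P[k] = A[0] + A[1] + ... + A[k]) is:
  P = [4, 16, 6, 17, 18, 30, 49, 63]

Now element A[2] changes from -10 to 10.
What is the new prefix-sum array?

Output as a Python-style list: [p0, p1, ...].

Answer: [4, 16, 26, 37, 38, 50, 69, 83]

Derivation:
Change: A[2] -10 -> 10, delta = 20
P[k] for k < 2: unchanged (A[2] not included)
P[k] for k >= 2: shift by delta = 20
  P[0] = 4 + 0 = 4
  P[1] = 16 + 0 = 16
  P[2] = 6 + 20 = 26
  P[3] = 17 + 20 = 37
  P[4] = 18 + 20 = 38
  P[5] = 30 + 20 = 50
  P[6] = 49 + 20 = 69
  P[7] = 63 + 20 = 83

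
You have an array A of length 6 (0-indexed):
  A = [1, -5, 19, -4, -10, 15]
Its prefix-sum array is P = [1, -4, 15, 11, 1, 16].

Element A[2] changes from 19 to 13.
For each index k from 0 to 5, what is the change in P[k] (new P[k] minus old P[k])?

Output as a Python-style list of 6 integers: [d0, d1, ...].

Element change: A[2] 19 -> 13, delta = -6
For k < 2: P[k] unchanged, delta_P[k] = 0
For k >= 2: P[k] shifts by exactly -6
Delta array: [0, 0, -6, -6, -6, -6]

Answer: [0, 0, -6, -6, -6, -6]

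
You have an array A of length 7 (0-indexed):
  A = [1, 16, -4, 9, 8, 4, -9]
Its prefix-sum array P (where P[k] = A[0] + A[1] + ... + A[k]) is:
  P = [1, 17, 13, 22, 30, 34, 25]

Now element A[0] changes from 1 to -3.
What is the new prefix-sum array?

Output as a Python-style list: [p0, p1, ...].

Change: A[0] 1 -> -3, delta = -4
P[k] for k < 0: unchanged (A[0] not included)
P[k] for k >= 0: shift by delta = -4
  P[0] = 1 + -4 = -3
  P[1] = 17 + -4 = 13
  P[2] = 13 + -4 = 9
  P[3] = 22 + -4 = 18
  P[4] = 30 + -4 = 26
  P[5] = 34 + -4 = 30
  P[6] = 25 + -4 = 21

Answer: [-3, 13, 9, 18, 26, 30, 21]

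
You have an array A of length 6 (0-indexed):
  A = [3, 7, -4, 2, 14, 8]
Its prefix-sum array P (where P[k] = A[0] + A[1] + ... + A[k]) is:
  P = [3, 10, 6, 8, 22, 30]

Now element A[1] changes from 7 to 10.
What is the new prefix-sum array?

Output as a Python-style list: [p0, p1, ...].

Change: A[1] 7 -> 10, delta = 3
P[k] for k < 1: unchanged (A[1] not included)
P[k] for k >= 1: shift by delta = 3
  P[0] = 3 + 0 = 3
  P[1] = 10 + 3 = 13
  P[2] = 6 + 3 = 9
  P[3] = 8 + 3 = 11
  P[4] = 22 + 3 = 25
  P[5] = 30 + 3 = 33

Answer: [3, 13, 9, 11, 25, 33]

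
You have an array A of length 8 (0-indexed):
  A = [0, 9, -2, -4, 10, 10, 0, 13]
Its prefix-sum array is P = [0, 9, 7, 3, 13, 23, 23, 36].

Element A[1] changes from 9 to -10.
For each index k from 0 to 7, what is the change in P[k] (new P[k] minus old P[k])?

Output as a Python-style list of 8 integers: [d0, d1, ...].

Element change: A[1] 9 -> -10, delta = -19
For k < 1: P[k] unchanged, delta_P[k] = 0
For k >= 1: P[k] shifts by exactly -19
Delta array: [0, -19, -19, -19, -19, -19, -19, -19]

Answer: [0, -19, -19, -19, -19, -19, -19, -19]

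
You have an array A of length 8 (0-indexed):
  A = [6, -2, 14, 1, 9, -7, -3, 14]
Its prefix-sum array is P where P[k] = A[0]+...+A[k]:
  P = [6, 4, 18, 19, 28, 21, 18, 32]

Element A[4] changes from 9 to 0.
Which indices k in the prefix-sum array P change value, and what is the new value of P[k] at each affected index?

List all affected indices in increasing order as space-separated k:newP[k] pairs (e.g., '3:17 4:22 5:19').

P[k] = A[0] + ... + A[k]
P[k] includes A[4] iff k >= 4
Affected indices: 4, 5, ..., 7; delta = -9
  P[4]: 28 + -9 = 19
  P[5]: 21 + -9 = 12
  P[6]: 18 + -9 = 9
  P[7]: 32 + -9 = 23

Answer: 4:19 5:12 6:9 7:23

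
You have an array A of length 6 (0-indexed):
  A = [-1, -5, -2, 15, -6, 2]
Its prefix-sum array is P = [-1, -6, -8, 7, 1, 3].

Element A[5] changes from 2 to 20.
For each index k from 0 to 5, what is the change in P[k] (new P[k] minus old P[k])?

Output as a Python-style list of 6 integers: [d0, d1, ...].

Element change: A[5] 2 -> 20, delta = 18
For k < 5: P[k] unchanged, delta_P[k] = 0
For k >= 5: P[k] shifts by exactly 18
Delta array: [0, 0, 0, 0, 0, 18]

Answer: [0, 0, 0, 0, 0, 18]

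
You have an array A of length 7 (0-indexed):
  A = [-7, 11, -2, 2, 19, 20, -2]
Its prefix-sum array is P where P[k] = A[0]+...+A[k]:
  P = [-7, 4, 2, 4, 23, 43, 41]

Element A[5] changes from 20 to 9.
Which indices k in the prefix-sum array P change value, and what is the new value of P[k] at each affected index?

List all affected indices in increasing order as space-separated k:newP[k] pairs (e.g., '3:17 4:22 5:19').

Answer: 5:32 6:30

Derivation:
P[k] = A[0] + ... + A[k]
P[k] includes A[5] iff k >= 5
Affected indices: 5, 6, ..., 6; delta = -11
  P[5]: 43 + -11 = 32
  P[6]: 41 + -11 = 30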